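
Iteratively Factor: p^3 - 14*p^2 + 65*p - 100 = (p - 5)*(p^2 - 9*p + 20) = (p - 5)^2*(p - 4)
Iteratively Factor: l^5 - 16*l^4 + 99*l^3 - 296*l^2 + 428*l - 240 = (l - 3)*(l^4 - 13*l^3 + 60*l^2 - 116*l + 80) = (l - 4)*(l - 3)*(l^3 - 9*l^2 + 24*l - 20) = (l - 4)*(l - 3)*(l - 2)*(l^2 - 7*l + 10) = (l - 5)*(l - 4)*(l - 3)*(l - 2)*(l - 2)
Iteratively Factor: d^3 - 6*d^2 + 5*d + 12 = (d + 1)*(d^2 - 7*d + 12) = (d - 4)*(d + 1)*(d - 3)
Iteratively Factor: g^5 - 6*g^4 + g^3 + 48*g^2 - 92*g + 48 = (g - 2)*(g^4 - 4*g^3 - 7*g^2 + 34*g - 24) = (g - 2)*(g - 1)*(g^3 - 3*g^2 - 10*g + 24) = (g - 2)^2*(g - 1)*(g^2 - g - 12) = (g - 4)*(g - 2)^2*(g - 1)*(g + 3)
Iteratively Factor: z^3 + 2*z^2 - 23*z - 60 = (z + 4)*(z^2 - 2*z - 15) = (z - 5)*(z + 4)*(z + 3)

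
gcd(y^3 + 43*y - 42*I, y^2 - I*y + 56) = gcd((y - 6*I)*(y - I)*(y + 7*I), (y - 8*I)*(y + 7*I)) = y + 7*I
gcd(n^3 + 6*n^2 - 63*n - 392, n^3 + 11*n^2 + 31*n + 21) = n + 7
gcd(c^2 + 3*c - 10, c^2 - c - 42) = 1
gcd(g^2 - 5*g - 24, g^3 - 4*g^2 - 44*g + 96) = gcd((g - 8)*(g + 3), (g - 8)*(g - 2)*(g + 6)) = g - 8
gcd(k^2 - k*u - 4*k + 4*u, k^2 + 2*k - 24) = k - 4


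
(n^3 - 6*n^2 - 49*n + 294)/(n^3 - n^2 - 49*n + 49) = (n - 6)/(n - 1)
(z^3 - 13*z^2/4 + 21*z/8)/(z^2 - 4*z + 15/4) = z*(4*z - 7)/(2*(2*z - 5))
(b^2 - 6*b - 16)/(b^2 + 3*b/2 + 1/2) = 2*(b^2 - 6*b - 16)/(2*b^2 + 3*b + 1)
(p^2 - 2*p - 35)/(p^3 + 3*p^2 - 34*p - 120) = (p - 7)/(p^2 - 2*p - 24)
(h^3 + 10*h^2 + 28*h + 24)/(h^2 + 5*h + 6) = (h^2 + 8*h + 12)/(h + 3)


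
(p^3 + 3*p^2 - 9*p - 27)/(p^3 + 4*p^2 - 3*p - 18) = (p - 3)/(p - 2)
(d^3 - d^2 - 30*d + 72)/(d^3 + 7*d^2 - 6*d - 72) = (d - 4)/(d + 4)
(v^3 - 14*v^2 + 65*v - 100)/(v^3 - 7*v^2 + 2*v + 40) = (v - 5)/(v + 2)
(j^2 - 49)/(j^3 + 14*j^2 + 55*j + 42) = (j - 7)/(j^2 + 7*j + 6)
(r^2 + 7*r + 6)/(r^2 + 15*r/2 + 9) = 2*(r + 1)/(2*r + 3)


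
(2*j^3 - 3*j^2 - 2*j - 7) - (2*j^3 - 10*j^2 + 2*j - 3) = 7*j^2 - 4*j - 4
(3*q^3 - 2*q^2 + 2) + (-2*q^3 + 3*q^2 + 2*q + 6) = q^3 + q^2 + 2*q + 8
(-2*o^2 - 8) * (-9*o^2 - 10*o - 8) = 18*o^4 + 20*o^3 + 88*o^2 + 80*o + 64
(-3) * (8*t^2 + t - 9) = -24*t^2 - 3*t + 27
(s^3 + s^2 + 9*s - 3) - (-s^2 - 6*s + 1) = s^3 + 2*s^2 + 15*s - 4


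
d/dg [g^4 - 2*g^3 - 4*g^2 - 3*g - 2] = 4*g^3 - 6*g^2 - 8*g - 3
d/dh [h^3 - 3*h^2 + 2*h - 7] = 3*h^2 - 6*h + 2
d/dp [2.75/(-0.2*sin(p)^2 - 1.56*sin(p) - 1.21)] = (1.1*sin(p) + 4.29)*cos(p)/(0.2*sin(p)^2 + 1.56*sin(p) + 1.21)^2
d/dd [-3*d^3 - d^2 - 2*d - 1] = -9*d^2 - 2*d - 2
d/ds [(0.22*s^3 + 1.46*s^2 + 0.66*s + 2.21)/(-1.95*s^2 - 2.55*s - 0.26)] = (-0.429*s^4 - 1.122*s^3 - 2.6076*s^2 + 7.8598*s + 5.4639)/(3.8025*s^4 + 9.945*s^3 + 7.5165*s^2 + 1.326*s + 0.0676)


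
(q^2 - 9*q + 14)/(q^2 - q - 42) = (q - 2)/(q + 6)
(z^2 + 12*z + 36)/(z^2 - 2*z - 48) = (z + 6)/(z - 8)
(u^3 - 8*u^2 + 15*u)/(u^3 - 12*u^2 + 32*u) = (u^2 - 8*u + 15)/(u^2 - 12*u + 32)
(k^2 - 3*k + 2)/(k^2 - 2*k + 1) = (k - 2)/(k - 1)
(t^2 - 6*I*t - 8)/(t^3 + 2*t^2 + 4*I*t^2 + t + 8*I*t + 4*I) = (t^2 - 6*I*t - 8)/(t^3 + t^2*(2 + 4*I) + t*(1 + 8*I) + 4*I)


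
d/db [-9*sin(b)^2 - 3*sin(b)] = -3*(6*sin(b) + 1)*cos(b)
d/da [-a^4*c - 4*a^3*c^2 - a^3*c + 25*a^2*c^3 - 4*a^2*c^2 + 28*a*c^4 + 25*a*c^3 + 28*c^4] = c*(-4*a^3 - 12*a^2*c - 3*a^2 + 50*a*c^2 - 8*a*c + 28*c^3 + 25*c^2)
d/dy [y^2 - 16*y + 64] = 2*y - 16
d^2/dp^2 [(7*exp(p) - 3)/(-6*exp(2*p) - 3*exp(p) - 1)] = (-252*exp(4*p) + 558*exp(3*p) + 414*exp(2*p) - 24*exp(p) - 16)*exp(p)/(216*exp(6*p) + 324*exp(5*p) + 270*exp(4*p) + 135*exp(3*p) + 45*exp(2*p) + 9*exp(p) + 1)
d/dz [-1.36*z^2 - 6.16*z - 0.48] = -2.72*z - 6.16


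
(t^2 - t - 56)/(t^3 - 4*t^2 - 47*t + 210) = (t - 8)/(t^2 - 11*t + 30)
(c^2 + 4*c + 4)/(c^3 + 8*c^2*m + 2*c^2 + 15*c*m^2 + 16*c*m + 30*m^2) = (c + 2)/(c^2 + 8*c*m + 15*m^2)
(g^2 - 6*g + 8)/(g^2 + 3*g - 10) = (g - 4)/(g + 5)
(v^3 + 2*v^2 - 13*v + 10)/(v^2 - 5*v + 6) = (v^2 + 4*v - 5)/(v - 3)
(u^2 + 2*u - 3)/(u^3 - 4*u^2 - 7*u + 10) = (u + 3)/(u^2 - 3*u - 10)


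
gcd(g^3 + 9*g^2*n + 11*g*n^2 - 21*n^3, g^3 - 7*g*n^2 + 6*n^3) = g^2 + 2*g*n - 3*n^2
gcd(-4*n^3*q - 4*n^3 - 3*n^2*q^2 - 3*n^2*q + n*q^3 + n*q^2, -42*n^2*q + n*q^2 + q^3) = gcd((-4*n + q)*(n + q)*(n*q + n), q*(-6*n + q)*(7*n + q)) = 1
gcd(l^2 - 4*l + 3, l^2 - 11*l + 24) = l - 3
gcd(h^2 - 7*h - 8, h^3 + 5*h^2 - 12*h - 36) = 1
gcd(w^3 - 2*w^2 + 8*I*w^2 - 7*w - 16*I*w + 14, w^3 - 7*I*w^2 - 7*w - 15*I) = w + I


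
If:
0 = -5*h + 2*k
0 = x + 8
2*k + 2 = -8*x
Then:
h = 62/5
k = 31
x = -8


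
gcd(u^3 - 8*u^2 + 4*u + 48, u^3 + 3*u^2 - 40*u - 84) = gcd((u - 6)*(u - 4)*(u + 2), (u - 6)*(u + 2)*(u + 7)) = u^2 - 4*u - 12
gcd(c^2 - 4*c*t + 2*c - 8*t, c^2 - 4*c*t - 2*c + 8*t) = -c + 4*t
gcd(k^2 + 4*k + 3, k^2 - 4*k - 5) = k + 1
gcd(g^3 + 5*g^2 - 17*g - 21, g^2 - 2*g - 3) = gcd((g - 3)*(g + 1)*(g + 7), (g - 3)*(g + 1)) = g^2 - 2*g - 3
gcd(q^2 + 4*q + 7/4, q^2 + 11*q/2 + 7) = q + 7/2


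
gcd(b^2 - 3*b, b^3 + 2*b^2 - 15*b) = b^2 - 3*b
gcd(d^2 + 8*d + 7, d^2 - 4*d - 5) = d + 1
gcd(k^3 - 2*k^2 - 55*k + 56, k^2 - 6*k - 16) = k - 8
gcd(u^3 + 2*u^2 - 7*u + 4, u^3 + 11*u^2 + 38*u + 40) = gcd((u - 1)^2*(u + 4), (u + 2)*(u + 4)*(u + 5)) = u + 4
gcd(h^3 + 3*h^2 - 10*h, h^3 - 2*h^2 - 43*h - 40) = h + 5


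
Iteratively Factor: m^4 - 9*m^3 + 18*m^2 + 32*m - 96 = (m - 4)*(m^3 - 5*m^2 - 2*m + 24) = (m - 4)*(m - 3)*(m^2 - 2*m - 8) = (m - 4)*(m - 3)*(m + 2)*(m - 4)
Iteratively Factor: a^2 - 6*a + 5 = (a - 1)*(a - 5)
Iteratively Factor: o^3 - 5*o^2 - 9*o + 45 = (o - 3)*(o^2 - 2*o - 15) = (o - 3)*(o + 3)*(o - 5)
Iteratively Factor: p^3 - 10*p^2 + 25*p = (p)*(p^2 - 10*p + 25) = p*(p - 5)*(p - 5)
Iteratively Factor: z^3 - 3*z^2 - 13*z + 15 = (z + 3)*(z^2 - 6*z + 5) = (z - 1)*(z + 3)*(z - 5)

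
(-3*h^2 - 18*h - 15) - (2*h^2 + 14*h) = -5*h^2 - 32*h - 15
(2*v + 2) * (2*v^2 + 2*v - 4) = 4*v^3 + 8*v^2 - 4*v - 8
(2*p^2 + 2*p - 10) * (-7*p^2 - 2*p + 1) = -14*p^4 - 18*p^3 + 68*p^2 + 22*p - 10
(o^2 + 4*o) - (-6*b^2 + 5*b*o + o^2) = 6*b^2 - 5*b*o + 4*o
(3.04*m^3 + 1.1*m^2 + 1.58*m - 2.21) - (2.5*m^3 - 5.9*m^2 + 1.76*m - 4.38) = 0.54*m^3 + 7.0*m^2 - 0.18*m + 2.17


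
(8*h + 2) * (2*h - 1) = 16*h^2 - 4*h - 2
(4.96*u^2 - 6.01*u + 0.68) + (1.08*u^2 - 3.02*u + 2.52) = 6.04*u^2 - 9.03*u + 3.2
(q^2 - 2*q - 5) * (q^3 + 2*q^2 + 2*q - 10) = q^5 - 7*q^3 - 24*q^2 + 10*q + 50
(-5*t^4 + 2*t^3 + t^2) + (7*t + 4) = -5*t^4 + 2*t^3 + t^2 + 7*t + 4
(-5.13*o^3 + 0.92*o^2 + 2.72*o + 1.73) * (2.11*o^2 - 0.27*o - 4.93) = -10.8243*o^5 + 3.3263*o^4 + 30.7817*o^3 - 1.6197*o^2 - 13.8767*o - 8.5289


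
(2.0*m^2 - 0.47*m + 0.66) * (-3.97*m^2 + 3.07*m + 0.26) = -7.94*m^4 + 8.0059*m^3 - 3.5431*m^2 + 1.904*m + 0.1716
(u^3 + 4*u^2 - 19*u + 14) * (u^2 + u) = u^5 + 5*u^4 - 15*u^3 - 5*u^2 + 14*u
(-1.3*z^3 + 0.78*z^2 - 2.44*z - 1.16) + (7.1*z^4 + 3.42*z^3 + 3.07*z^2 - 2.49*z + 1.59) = 7.1*z^4 + 2.12*z^3 + 3.85*z^2 - 4.93*z + 0.43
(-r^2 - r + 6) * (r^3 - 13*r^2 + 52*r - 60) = -r^5 + 12*r^4 - 33*r^3 - 70*r^2 + 372*r - 360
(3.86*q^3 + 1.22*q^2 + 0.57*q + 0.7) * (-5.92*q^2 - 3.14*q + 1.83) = -22.8512*q^5 - 19.3428*q^4 - 0.1414*q^3 - 3.7012*q^2 - 1.1549*q + 1.281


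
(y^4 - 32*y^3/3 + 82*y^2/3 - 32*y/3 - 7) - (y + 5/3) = y^4 - 32*y^3/3 + 82*y^2/3 - 35*y/3 - 26/3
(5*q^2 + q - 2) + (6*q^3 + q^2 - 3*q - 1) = 6*q^3 + 6*q^2 - 2*q - 3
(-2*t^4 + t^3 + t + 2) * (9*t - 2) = -18*t^5 + 13*t^4 - 2*t^3 + 9*t^2 + 16*t - 4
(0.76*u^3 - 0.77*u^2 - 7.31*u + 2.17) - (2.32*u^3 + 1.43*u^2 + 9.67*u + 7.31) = -1.56*u^3 - 2.2*u^2 - 16.98*u - 5.14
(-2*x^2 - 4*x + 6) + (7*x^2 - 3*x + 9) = 5*x^2 - 7*x + 15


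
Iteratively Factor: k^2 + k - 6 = (k - 2)*(k + 3)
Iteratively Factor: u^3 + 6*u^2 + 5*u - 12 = (u + 4)*(u^2 + 2*u - 3) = (u - 1)*(u + 4)*(u + 3)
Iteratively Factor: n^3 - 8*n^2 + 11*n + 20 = (n - 5)*(n^2 - 3*n - 4) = (n - 5)*(n - 4)*(n + 1)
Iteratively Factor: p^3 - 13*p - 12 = (p + 3)*(p^2 - 3*p - 4) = (p + 1)*(p + 3)*(p - 4)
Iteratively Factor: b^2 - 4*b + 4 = (b - 2)*(b - 2)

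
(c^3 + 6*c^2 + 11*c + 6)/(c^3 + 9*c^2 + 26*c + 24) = (c + 1)/(c + 4)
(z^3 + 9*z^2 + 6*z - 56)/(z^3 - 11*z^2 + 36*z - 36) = (z^2 + 11*z + 28)/(z^2 - 9*z + 18)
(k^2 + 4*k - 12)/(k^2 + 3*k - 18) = (k - 2)/(k - 3)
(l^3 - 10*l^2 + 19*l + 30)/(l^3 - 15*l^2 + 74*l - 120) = (l + 1)/(l - 4)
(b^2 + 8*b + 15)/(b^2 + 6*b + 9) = (b + 5)/(b + 3)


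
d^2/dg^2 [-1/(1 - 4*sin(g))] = 4*(-4*sin(g)^2 - sin(g) + 8)/(4*sin(g) - 1)^3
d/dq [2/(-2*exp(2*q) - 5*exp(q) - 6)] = (8*exp(q) + 10)*exp(q)/(2*exp(2*q) + 5*exp(q) + 6)^2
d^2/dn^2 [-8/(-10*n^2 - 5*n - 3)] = 80*(-20*n^2 - 10*n + 5*(4*n + 1)^2 - 6)/(10*n^2 + 5*n + 3)^3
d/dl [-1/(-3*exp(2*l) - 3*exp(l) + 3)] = (-2*exp(l) - 1)*exp(l)/(3*(exp(2*l) + exp(l) - 1)^2)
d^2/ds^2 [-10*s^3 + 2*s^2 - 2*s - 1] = 4 - 60*s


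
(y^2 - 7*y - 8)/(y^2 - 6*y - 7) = (y - 8)/(y - 7)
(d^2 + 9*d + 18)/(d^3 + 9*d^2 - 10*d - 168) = (d + 3)/(d^2 + 3*d - 28)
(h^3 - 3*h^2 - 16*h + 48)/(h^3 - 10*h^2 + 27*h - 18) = (h^2 - 16)/(h^2 - 7*h + 6)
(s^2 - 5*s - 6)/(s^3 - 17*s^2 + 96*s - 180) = (s + 1)/(s^2 - 11*s + 30)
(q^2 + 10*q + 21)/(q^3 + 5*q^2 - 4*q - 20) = (q^2 + 10*q + 21)/(q^3 + 5*q^2 - 4*q - 20)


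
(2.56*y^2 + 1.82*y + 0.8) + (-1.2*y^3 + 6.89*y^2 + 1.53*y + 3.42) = -1.2*y^3 + 9.45*y^2 + 3.35*y + 4.22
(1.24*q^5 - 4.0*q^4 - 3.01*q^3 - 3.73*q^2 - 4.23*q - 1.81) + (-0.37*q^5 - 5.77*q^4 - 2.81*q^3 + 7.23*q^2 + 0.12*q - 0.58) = 0.87*q^5 - 9.77*q^4 - 5.82*q^3 + 3.5*q^2 - 4.11*q - 2.39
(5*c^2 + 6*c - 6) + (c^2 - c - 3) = 6*c^2 + 5*c - 9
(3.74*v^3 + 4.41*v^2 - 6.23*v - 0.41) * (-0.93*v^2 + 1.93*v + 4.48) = -3.4782*v^5 + 3.1169*v^4 + 31.0604*v^3 + 8.1142*v^2 - 28.7017*v - 1.8368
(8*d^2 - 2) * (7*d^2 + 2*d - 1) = 56*d^4 + 16*d^3 - 22*d^2 - 4*d + 2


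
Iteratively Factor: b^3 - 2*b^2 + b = (b)*(b^2 - 2*b + 1) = b*(b - 1)*(b - 1)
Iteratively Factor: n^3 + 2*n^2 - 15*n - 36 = (n - 4)*(n^2 + 6*n + 9) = (n - 4)*(n + 3)*(n + 3)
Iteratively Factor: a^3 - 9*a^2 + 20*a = (a - 5)*(a^2 - 4*a) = (a - 5)*(a - 4)*(a)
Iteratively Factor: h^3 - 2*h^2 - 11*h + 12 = (h + 3)*(h^2 - 5*h + 4) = (h - 1)*(h + 3)*(h - 4)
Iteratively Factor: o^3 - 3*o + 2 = (o - 1)*(o^2 + o - 2) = (o - 1)^2*(o + 2)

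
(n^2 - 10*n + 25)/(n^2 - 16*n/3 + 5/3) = 3*(n - 5)/(3*n - 1)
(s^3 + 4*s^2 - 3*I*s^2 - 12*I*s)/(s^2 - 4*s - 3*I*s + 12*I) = s*(s + 4)/(s - 4)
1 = 1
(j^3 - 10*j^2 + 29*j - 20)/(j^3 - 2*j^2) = (j^3 - 10*j^2 + 29*j - 20)/(j^2*(j - 2))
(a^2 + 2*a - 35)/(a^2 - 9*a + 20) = (a + 7)/(a - 4)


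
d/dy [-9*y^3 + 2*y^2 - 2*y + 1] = -27*y^2 + 4*y - 2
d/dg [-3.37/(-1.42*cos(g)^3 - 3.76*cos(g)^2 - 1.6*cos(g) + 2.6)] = (14.3562*cos(g)^2 + 25.3424*cos(g) + 5.392)*sin(g)/(1.42*cos(g)^3 + 3.76*cos(g)^2 + 1.6*cos(g) - 2.6)^2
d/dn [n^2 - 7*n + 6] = 2*n - 7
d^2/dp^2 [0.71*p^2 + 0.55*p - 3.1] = 1.42000000000000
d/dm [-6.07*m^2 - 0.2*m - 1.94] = -12.14*m - 0.2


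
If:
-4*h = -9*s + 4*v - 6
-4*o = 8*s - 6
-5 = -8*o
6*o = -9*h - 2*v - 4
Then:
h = -407/224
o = 5/8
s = 7/16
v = 1927/448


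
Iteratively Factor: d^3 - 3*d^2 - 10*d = (d - 5)*(d^2 + 2*d) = d*(d - 5)*(d + 2)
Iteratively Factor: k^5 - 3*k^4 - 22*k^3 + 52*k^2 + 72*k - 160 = (k - 2)*(k^4 - k^3 - 24*k^2 + 4*k + 80) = (k - 2)*(k + 2)*(k^3 - 3*k^2 - 18*k + 40) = (k - 2)^2*(k + 2)*(k^2 - k - 20) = (k - 2)^2*(k + 2)*(k + 4)*(k - 5)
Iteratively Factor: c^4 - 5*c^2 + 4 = (c + 2)*(c^3 - 2*c^2 - c + 2) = (c + 1)*(c + 2)*(c^2 - 3*c + 2) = (c - 2)*(c + 1)*(c + 2)*(c - 1)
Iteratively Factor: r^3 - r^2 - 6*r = (r)*(r^2 - r - 6) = r*(r - 3)*(r + 2)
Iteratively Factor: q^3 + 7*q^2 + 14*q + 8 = (q + 4)*(q^2 + 3*q + 2) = (q + 1)*(q + 4)*(q + 2)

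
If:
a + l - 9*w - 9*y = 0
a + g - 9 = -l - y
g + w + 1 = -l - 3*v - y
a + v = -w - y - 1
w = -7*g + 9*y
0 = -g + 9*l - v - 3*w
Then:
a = 245/298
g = 1583/298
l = -127/149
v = -271/149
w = -1109/298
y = 554/149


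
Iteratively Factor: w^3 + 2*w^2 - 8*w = (w - 2)*(w^2 + 4*w) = (w - 2)*(w + 4)*(w)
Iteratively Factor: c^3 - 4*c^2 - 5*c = (c + 1)*(c^2 - 5*c) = c*(c + 1)*(c - 5)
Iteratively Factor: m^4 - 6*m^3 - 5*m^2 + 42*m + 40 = (m + 1)*(m^3 - 7*m^2 + 2*m + 40) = (m - 4)*(m + 1)*(m^2 - 3*m - 10) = (m - 5)*(m - 4)*(m + 1)*(m + 2)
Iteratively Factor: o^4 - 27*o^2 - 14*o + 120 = (o - 5)*(o^3 + 5*o^2 - 2*o - 24) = (o - 5)*(o + 3)*(o^2 + 2*o - 8) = (o - 5)*(o - 2)*(o + 3)*(o + 4)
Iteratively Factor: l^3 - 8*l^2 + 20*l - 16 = (l - 2)*(l^2 - 6*l + 8) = (l - 4)*(l - 2)*(l - 2)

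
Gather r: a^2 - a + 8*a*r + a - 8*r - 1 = a^2 + r*(8*a - 8) - 1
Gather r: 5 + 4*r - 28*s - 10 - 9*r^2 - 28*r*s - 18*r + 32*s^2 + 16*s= -9*r^2 + r*(-28*s - 14) + 32*s^2 - 12*s - 5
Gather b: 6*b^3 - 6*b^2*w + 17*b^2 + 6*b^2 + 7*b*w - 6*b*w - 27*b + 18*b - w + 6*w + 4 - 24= 6*b^3 + b^2*(23 - 6*w) + b*(w - 9) + 5*w - 20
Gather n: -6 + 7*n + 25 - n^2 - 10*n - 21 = -n^2 - 3*n - 2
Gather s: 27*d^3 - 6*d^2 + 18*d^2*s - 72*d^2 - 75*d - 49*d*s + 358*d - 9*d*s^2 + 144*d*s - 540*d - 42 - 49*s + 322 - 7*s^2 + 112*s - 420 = 27*d^3 - 78*d^2 - 257*d + s^2*(-9*d - 7) + s*(18*d^2 + 95*d + 63) - 140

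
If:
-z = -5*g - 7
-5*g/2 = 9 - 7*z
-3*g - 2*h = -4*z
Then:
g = -16/13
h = 46/13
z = 11/13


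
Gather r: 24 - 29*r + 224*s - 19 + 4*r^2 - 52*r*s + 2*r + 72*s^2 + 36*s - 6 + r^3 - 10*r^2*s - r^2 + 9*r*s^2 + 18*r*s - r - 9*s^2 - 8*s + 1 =r^3 + r^2*(3 - 10*s) + r*(9*s^2 - 34*s - 28) + 63*s^2 + 252*s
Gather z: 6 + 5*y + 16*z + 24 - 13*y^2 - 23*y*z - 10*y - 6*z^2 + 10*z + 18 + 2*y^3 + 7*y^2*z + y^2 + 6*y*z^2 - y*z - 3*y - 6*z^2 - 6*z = 2*y^3 - 12*y^2 - 8*y + z^2*(6*y - 12) + z*(7*y^2 - 24*y + 20) + 48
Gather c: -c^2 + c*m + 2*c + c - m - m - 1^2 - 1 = -c^2 + c*(m + 3) - 2*m - 2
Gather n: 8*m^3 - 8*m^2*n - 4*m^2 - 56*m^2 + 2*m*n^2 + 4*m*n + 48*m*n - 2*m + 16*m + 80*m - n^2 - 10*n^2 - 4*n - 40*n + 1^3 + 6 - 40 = 8*m^3 - 60*m^2 + 94*m + n^2*(2*m - 11) + n*(-8*m^2 + 52*m - 44) - 33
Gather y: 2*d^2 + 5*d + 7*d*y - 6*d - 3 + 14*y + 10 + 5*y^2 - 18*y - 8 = 2*d^2 - d + 5*y^2 + y*(7*d - 4) - 1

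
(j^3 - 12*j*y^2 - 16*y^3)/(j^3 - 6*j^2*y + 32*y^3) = (-j - 2*y)/(-j + 4*y)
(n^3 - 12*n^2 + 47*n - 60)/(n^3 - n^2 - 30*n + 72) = (n - 5)/(n + 6)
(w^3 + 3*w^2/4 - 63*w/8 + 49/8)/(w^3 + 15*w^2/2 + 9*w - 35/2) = (w - 7/4)/(w + 5)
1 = 1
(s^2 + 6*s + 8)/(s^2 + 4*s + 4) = (s + 4)/(s + 2)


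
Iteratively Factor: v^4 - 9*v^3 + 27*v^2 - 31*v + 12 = (v - 4)*(v^3 - 5*v^2 + 7*v - 3) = (v - 4)*(v - 3)*(v^2 - 2*v + 1) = (v - 4)*(v - 3)*(v - 1)*(v - 1)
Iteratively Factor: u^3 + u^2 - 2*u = (u + 2)*(u^2 - u) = (u - 1)*(u + 2)*(u)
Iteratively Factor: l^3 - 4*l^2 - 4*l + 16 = (l + 2)*(l^2 - 6*l + 8) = (l - 4)*(l + 2)*(l - 2)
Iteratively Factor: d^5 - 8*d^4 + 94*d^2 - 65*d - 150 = (d + 1)*(d^4 - 9*d^3 + 9*d^2 + 85*d - 150) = (d - 2)*(d + 1)*(d^3 - 7*d^2 - 5*d + 75) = (d - 5)*(d - 2)*(d + 1)*(d^2 - 2*d - 15) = (d - 5)^2*(d - 2)*(d + 1)*(d + 3)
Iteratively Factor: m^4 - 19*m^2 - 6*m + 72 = (m + 3)*(m^3 - 3*m^2 - 10*m + 24) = (m - 4)*(m + 3)*(m^2 + m - 6) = (m - 4)*(m - 2)*(m + 3)*(m + 3)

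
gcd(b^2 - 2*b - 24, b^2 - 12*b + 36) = b - 6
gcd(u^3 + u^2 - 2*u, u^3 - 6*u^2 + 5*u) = u^2 - u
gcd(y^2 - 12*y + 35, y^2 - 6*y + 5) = y - 5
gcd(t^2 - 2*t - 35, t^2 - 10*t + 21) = t - 7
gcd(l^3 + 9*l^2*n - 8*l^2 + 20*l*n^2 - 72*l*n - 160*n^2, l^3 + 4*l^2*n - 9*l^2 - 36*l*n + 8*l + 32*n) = l^2 + 4*l*n - 8*l - 32*n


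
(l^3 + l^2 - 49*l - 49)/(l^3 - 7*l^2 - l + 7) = (l + 7)/(l - 1)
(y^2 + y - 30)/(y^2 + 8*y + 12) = (y - 5)/(y + 2)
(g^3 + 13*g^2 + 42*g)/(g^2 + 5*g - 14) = g*(g + 6)/(g - 2)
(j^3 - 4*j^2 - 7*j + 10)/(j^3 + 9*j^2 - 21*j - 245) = (j^2 + j - 2)/(j^2 + 14*j + 49)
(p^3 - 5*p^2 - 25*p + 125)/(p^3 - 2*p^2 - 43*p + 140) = (p^2 - 25)/(p^2 + 3*p - 28)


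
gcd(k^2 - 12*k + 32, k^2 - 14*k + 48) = k - 8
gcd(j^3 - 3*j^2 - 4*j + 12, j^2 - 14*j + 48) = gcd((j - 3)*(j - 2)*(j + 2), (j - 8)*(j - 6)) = 1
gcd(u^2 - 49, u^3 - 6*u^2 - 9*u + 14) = u - 7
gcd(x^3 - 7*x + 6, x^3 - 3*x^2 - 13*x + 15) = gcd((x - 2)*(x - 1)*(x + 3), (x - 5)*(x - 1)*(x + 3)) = x^2 + 2*x - 3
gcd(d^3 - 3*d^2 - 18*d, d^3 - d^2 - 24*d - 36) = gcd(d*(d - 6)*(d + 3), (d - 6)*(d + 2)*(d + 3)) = d^2 - 3*d - 18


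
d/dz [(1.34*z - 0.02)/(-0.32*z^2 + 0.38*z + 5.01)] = (0.4288*z^2 - 0.0128*z + 6.721)/(0.1024*z^4 - 0.2432*z^3 - 3.062*z^2 + 3.8076*z + 25.1001)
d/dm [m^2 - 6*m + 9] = 2*m - 6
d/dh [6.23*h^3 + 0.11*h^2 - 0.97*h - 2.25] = 18.69*h^2 + 0.22*h - 0.97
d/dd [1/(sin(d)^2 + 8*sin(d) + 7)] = -2*(sin(d) + 4)*cos(d)/(sin(d)^2 + 8*sin(d) + 7)^2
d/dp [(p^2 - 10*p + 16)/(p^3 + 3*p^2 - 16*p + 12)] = (-p^2 + 16*p + 34)/(p^4 + 10*p^3 + 13*p^2 - 60*p + 36)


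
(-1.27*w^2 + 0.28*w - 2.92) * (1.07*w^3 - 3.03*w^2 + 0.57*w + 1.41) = -1.3589*w^5 + 4.1477*w^4 - 4.6967*w^3 + 7.2165*w^2 - 1.2696*w - 4.1172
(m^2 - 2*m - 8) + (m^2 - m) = 2*m^2 - 3*m - 8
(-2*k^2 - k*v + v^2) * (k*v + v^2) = -2*k^3*v - 3*k^2*v^2 + v^4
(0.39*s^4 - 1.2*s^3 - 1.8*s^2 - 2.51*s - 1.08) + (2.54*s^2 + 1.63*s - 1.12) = 0.39*s^4 - 1.2*s^3 + 0.74*s^2 - 0.88*s - 2.2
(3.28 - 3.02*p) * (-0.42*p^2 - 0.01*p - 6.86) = 1.2684*p^3 - 1.3474*p^2 + 20.6844*p - 22.5008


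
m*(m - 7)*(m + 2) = m^3 - 5*m^2 - 14*m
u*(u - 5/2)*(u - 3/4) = u^3 - 13*u^2/4 + 15*u/8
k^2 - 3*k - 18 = (k - 6)*(k + 3)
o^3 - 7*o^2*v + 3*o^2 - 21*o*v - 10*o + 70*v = (o - 2)*(o + 5)*(o - 7*v)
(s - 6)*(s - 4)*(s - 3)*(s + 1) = s^4 - 12*s^3 + 41*s^2 - 18*s - 72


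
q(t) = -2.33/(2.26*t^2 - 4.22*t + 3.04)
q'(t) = -2.33*(4.22 - 4.52*t)/(2.26*t^2 - 4.22*t + 3.04)^2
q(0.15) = -0.95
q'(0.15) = -1.37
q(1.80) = -0.84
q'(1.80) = 1.19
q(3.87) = -0.11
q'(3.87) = 0.07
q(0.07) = -0.85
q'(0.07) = -1.20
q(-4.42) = -0.04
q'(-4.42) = -0.01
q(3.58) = -0.14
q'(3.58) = 0.10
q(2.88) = -0.24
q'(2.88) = 0.22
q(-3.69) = -0.05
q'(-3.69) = -0.02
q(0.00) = -0.77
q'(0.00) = -1.06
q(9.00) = -0.02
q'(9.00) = 0.00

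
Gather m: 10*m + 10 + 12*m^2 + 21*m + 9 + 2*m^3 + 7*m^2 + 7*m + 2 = 2*m^3 + 19*m^2 + 38*m + 21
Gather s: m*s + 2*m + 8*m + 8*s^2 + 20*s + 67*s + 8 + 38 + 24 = 10*m + 8*s^2 + s*(m + 87) + 70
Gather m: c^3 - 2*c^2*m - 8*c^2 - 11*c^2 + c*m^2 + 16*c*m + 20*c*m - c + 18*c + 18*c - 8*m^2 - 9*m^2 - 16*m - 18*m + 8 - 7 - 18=c^3 - 19*c^2 + 35*c + m^2*(c - 17) + m*(-2*c^2 + 36*c - 34) - 17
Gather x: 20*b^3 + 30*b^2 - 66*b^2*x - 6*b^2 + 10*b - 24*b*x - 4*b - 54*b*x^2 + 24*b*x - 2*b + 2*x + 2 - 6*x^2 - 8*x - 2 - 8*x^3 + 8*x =20*b^3 + 24*b^2 + 4*b - 8*x^3 + x^2*(-54*b - 6) + x*(2 - 66*b^2)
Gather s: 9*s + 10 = 9*s + 10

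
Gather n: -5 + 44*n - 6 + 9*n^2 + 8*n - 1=9*n^2 + 52*n - 12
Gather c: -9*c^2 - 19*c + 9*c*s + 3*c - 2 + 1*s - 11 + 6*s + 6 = -9*c^2 + c*(9*s - 16) + 7*s - 7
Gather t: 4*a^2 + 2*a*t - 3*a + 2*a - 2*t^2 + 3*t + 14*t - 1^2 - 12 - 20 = 4*a^2 - a - 2*t^2 + t*(2*a + 17) - 33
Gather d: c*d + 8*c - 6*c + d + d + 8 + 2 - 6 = 2*c + d*(c + 2) + 4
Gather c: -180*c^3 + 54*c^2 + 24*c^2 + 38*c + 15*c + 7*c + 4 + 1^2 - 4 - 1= -180*c^3 + 78*c^2 + 60*c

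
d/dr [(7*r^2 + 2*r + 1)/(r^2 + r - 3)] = (5*r^2 - 44*r - 7)/(r^4 + 2*r^3 - 5*r^2 - 6*r + 9)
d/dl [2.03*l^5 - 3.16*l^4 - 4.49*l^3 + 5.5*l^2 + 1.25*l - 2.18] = 10.15*l^4 - 12.64*l^3 - 13.47*l^2 + 11.0*l + 1.25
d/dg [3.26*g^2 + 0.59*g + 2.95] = 6.52*g + 0.59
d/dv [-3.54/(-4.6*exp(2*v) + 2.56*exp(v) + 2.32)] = (9.0624 - 32.568*exp(v))*exp(v)/(-4.6*exp(2*v) + 2.56*exp(v) + 2.32)^2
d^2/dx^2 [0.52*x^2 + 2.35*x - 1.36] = 1.04000000000000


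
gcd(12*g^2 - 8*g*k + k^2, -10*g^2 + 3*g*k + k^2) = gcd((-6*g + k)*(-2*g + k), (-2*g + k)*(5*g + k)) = 2*g - k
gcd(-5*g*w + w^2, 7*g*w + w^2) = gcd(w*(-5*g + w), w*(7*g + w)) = w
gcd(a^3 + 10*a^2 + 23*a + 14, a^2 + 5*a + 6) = a + 2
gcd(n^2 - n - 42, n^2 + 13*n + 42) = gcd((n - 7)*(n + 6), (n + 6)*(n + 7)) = n + 6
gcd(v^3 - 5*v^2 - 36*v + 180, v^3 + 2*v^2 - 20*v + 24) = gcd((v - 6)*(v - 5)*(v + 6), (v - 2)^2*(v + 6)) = v + 6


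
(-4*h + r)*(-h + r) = 4*h^2 - 5*h*r + r^2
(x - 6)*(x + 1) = x^2 - 5*x - 6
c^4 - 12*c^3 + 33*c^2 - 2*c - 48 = (c - 8)*(c - 3)*(c - 2)*(c + 1)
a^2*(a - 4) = a^3 - 4*a^2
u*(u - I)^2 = u^3 - 2*I*u^2 - u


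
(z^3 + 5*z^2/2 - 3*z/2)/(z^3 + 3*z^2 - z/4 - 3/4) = 2*z/(2*z + 1)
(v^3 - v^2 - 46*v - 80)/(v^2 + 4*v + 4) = (v^2 - 3*v - 40)/(v + 2)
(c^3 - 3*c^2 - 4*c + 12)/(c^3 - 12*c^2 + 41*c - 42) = (c + 2)/(c - 7)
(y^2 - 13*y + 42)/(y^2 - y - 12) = (-y^2 + 13*y - 42)/(-y^2 + y + 12)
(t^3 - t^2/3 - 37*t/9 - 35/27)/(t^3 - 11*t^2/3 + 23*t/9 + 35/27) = (3*t + 5)/(3*t - 5)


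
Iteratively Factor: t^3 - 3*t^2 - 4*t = (t - 4)*(t^2 + t) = t*(t - 4)*(t + 1)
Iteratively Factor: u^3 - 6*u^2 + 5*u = (u - 5)*(u^2 - u) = u*(u - 5)*(u - 1)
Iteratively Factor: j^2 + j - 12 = (j - 3)*(j + 4)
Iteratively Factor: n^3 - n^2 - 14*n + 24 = (n + 4)*(n^2 - 5*n + 6) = (n - 2)*(n + 4)*(n - 3)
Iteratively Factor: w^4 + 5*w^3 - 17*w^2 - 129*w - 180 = (w + 3)*(w^3 + 2*w^2 - 23*w - 60) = (w + 3)*(w + 4)*(w^2 - 2*w - 15) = (w - 5)*(w + 3)*(w + 4)*(w + 3)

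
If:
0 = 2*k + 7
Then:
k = -7/2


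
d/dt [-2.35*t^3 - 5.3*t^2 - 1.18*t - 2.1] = -7.05*t^2 - 10.6*t - 1.18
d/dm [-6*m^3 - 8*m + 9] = -18*m^2 - 8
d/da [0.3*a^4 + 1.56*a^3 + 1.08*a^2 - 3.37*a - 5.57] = 1.2*a^3 + 4.68*a^2 + 2.16*a - 3.37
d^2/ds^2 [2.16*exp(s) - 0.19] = 2.16*exp(s)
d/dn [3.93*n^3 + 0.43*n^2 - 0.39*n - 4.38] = 11.79*n^2 + 0.86*n - 0.39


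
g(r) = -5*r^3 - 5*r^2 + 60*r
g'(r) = -15*r^2 - 10*r + 60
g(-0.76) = -46.29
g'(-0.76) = 58.94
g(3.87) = -132.49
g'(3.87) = -203.35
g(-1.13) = -66.97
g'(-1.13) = 52.15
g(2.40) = 46.08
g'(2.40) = -50.40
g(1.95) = 60.91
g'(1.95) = -16.54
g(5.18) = -518.32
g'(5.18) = -394.29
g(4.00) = -160.00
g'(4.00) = -220.00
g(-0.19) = -11.55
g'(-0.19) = 61.36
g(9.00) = -3510.00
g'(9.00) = -1245.00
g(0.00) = 0.00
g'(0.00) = 60.00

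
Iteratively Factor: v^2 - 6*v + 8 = (v - 4)*(v - 2)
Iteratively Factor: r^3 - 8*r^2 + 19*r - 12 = (r - 3)*(r^2 - 5*r + 4) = (r - 4)*(r - 3)*(r - 1)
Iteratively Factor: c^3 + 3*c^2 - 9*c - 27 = (c + 3)*(c^2 - 9) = (c - 3)*(c + 3)*(c + 3)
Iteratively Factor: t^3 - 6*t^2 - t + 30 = (t - 5)*(t^2 - t - 6) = (t - 5)*(t + 2)*(t - 3)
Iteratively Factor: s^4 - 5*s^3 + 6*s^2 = (s - 3)*(s^3 - 2*s^2) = s*(s - 3)*(s^2 - 2*s) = s*(s - 3)*(s - 2)*(s)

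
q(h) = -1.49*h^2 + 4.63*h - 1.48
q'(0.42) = 3.38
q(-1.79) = -14.54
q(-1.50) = -11.78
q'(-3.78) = 15.89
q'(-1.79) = 9.96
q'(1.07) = 1.44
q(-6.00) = -82.90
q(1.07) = 1.77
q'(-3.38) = 14.70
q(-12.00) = -271.60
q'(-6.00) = 22.51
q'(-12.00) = 40.39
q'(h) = 4.63 - 2.98*h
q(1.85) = 1.99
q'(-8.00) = 28.47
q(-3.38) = -34.15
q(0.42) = 0.20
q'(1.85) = -0.88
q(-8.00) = -133.88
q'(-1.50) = 9.10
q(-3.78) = -40.27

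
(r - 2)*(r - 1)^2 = r^3 - 4*r^2 + 5*r - 2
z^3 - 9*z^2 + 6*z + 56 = (z - 7)*(z - 4)*(z + 2)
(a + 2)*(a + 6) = a^2 + 8*a + 12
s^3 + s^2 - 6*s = s*(s - 2)*(s + 3)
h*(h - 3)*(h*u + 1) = h^3*u - 3*h^2*u + h^2 - 3*h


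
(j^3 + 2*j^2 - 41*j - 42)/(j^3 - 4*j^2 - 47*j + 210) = (j + 1)/(j - 5)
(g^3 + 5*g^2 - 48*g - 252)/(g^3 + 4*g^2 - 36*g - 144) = (g^2 - g - 42)/(g^2 - 2*g - 24)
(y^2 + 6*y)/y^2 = (y + 6)/y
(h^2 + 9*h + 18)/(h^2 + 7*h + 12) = (h + 6)/(h + 4)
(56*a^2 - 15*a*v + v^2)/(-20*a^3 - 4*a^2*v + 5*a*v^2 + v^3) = (-56*a^2 + 15*a*v - v^2)/(20*a^3 + 4*a^2*v - 5*a*v^2 - v^3)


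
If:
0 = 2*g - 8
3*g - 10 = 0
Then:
No Solution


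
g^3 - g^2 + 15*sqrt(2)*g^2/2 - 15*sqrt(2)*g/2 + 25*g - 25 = (g - 1)*(g + 5*sqrt(2)/2)*(g + 5*sqrt(2))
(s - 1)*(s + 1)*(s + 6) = s^3 + 6*s^2 - s - 6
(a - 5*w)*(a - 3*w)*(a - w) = a^3 - 9*a^2*w + 23*a*w^2 - 15*w^3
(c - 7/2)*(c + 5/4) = c^2 - 9*c/4 - 35/8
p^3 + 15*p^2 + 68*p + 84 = (p + 2)*(p + 6)*(p + 7)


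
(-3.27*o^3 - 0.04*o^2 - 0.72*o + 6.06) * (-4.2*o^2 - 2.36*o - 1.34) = 13.734*o^5 + 7.8852*o^4 + 7.5002*o^3 - 23.6992*o^2 - 13.3368*o - 8.1204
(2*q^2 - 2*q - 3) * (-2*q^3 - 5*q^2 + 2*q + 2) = -4*q^5 - 6*q^4 + 20*q^3 + 15*q^2 - 10*q - 6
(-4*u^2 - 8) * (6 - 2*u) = 8*u^3 - 24*u^2 + 16*u - 48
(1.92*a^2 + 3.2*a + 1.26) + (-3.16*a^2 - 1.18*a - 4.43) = -1.24*a^2 + 2.02*a - 3.17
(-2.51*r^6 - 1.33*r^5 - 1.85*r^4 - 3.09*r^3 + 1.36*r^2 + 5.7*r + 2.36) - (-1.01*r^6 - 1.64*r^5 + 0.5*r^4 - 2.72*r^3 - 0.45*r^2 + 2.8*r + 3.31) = -1.5*r^6 + 0.31*r^5 - 2.35*r^4 - 0.37*r^3 + 1.81*r^2 + 2.9*r - 0.95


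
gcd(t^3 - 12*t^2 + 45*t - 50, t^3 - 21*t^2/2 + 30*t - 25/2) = t^2 - 10*t + 25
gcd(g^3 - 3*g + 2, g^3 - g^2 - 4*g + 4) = g^2 + g - 2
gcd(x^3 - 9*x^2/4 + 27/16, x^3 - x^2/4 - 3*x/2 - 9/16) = x^2 - 3*x/4 - 9/8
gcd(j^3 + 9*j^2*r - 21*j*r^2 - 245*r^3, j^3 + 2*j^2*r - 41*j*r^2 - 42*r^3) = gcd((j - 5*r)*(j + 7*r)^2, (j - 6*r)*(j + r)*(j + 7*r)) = j + 7*r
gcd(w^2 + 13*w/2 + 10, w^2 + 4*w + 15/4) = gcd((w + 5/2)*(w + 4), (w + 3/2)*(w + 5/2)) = w + 5/2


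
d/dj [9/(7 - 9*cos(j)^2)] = -324*sin(2*j)/(9*cos(2*j) - 5)^2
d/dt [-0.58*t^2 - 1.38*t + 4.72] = -1.16*t - 1.38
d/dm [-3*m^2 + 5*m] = 5 - 6*m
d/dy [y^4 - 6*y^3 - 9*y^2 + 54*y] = 4*y^3 - 18*y^2 - 18*y + 54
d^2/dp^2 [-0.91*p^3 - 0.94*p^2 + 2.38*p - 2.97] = -5.46*p - 1.88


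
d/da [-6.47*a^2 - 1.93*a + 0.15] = -12.94*a - 1.93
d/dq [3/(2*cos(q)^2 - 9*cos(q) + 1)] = 3*(4*cos(q) - 9)*sin(q)/(-9*cos(q) + cos(2*q) + 2)^2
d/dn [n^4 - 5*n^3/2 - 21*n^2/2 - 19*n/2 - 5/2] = 4*n^3 - 15*n^2/2 - 21*n - 19/2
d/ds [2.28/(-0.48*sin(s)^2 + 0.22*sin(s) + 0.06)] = (2.1888*sin(s) - 0.5016)*cos(s)/(-0.48*sin(s)^2 + 0.22*sin(s) + 0.06)^2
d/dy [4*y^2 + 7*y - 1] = 8*y + 7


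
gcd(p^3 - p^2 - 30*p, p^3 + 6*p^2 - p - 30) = p + 5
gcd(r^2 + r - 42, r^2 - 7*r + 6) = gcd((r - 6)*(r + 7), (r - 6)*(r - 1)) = r - 6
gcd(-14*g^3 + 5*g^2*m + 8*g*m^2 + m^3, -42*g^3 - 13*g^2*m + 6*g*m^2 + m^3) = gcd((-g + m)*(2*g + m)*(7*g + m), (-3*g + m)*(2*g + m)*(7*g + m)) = 14*g^2 + 9*g*m + m^2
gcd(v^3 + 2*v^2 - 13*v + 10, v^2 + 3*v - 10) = v^2 + 3*v - 10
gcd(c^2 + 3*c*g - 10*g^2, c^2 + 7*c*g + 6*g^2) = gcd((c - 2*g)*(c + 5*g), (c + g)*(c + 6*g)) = 1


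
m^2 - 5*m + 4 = (m - 4)*(m - 1)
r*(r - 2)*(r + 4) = r^3 + 2*r^2 - 8*r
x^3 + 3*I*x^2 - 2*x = x*(x + I)*(x + 2*I)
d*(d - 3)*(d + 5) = d^3 + 2*d^2 - 15*d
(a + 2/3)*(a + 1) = a^2 + 5*a/3 + 2/3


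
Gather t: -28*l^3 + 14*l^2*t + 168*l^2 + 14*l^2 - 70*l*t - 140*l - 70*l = -28*l^3 + 182*l^2 - 210*l + t*(14*l^2 - 70*l)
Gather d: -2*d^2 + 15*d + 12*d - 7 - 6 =-2*d^2 + 27*d - 13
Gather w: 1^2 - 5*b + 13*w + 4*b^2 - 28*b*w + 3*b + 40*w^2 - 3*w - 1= 4*b^2 - 2*b + 40*w^2 + w*(10 - 28*b)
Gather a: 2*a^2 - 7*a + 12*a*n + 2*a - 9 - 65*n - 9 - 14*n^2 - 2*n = 2*a^2 + a*(12*n - 5) - 14*n^2 - 67*n - 18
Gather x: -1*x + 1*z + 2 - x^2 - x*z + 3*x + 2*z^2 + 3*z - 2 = -x^2 + x*(2 - z) + 2*z^2 + 4*z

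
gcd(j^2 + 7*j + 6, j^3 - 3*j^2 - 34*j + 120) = j + 6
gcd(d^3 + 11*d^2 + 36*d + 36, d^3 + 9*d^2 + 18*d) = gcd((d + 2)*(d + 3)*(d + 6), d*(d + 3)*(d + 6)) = d^2 + 9*d + 18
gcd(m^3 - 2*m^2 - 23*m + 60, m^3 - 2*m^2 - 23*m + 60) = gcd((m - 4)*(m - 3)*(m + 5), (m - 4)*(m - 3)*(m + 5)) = m^3 - 2*m^2 - 23*m + 60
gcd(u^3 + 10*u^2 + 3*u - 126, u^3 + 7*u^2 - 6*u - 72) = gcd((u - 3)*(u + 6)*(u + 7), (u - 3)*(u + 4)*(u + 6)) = u^2 + 3*u - 18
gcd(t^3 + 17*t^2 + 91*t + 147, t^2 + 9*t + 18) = t + 3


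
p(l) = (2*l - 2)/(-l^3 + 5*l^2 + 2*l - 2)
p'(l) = (2*l - 2)*(3*l^2 - 10*l - 2)/(-l^3 + 5*l^2 + 2*l - 2)^2 + 2/(-l^3 + 5*l^2 + 2*l - 2)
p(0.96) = -0.02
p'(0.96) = 0.60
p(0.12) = 1.04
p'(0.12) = 0.76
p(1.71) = 0.13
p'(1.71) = 0.06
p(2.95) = 0.18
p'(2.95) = 0.05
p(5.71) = -0.69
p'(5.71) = 1.79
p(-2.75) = -0.15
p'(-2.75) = -0.10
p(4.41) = 0.37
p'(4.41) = 0.36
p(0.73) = -0.31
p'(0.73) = 2.53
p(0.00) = 1.00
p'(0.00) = 0.00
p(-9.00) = -0.02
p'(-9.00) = 0.00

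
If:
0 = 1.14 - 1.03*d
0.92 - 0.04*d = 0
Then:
No Solution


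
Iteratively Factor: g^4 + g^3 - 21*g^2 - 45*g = (g + 3)*(g^3 - 2*g^2 - 15*g) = (g + 3)^2*(g^2 - 5*g) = (g - 5)*(g + 3)^2*(g)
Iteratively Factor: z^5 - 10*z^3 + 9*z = (z)*(z^4 - 10*z^2 + 9) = z*(z - 1)*(z^3 + z^2 - 9*z - 9) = z*(z - 1)*(z + 3)*(z^2 - 2*z - 3) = z*(z - 1)*(z + 1)*(z + 3)*(z - 3)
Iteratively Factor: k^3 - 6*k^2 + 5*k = (k - 1)*(k^2 - 5*k) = k*(k - 1)*(k - 5)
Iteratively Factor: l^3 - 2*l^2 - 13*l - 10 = (l + 1)*(l^2 - 3*l - 10) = (l + 1)*(l + 2)*(l - 5)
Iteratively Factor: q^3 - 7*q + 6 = (q - 2)*(q^2 + 2*q - 3) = (q - 2)*(q + 3)*(q - 1)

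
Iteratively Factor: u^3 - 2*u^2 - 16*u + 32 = (u - 4)*(u^2 + 2*u - 8) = (u - 4)*(u + 4)*(u - 2)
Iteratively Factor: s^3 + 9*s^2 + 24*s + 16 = (s + 4)*(s^2 + 5*s + 4) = (s + 1)*(s + 4)*(s + 4)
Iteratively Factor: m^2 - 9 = (m - 3)*(m + 3)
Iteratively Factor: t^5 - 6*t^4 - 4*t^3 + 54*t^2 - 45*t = (t + 3)*(t^4 - 9*t^3 + 23*t^2 - 15*t) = t*(t + 3)*(t^3 - 9*t^2 + 23*t - 15) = t*(t - 3)*(t + 3)*(t^2 - 6*t + 5) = t*(t - 5)*(t - 3)*(t + 3)*(t - 1)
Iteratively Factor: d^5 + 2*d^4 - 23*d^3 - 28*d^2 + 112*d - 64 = (d - 1)*(d^4 + 3*d^3 - 20*d^2 - 48*d + 64) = (d - 1)*(d + 4)*(d^3 - d^2 - 16*d + 16) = (d - 1)*(d + 4)^2*(d^2 - 5*d + 4) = (d - 4)*(d - 1)*(d + 4)^2*(d - 1)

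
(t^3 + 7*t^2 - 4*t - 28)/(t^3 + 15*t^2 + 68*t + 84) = (t - 2)/(t + 6)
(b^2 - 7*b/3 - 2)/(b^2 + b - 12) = (b + 2/3)/(b + 4)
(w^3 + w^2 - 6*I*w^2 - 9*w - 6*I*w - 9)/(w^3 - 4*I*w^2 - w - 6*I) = (w^2 + w*(1 - 3*I) - 3*I)/(w^2 - I*w + 2)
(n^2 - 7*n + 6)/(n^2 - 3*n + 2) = (n - 6)/(n - 2)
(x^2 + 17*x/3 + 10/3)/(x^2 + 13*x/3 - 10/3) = (3*x + 2)/(3*x - 2)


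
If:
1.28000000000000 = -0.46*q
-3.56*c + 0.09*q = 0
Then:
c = -0.07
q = -2.78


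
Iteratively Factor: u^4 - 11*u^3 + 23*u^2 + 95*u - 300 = (u - 4)*(u^3 - 7*u^2 - 5*u + 75) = (u - 4)*(u + 3)*(u^2 - 10*u + 25) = (u - 5)*(u - 4)*(u + 3)*(u - 5)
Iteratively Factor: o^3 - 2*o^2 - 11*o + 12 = (o + 3)*(o^2 - 5*o + 4) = (o - 1)*(o + 3)*(o - 4)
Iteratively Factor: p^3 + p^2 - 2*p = (p + 2)*(p^2 - p) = (p - 1)*(p + 2)*(p)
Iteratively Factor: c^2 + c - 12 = (c + 4)*(c - 3)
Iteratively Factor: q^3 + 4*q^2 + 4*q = (q)*(q^2 + 4*q + 4) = q*(q + 2)*(q + 2)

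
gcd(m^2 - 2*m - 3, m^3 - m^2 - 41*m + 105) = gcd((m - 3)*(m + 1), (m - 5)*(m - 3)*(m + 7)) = m - 3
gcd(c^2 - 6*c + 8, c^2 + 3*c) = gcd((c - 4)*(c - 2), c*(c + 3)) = 1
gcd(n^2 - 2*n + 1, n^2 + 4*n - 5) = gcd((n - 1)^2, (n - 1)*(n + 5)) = n - 1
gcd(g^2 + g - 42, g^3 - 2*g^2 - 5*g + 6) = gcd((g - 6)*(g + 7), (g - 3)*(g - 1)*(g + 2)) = 1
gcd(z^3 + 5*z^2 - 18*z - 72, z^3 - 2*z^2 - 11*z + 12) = z^2 - z - 12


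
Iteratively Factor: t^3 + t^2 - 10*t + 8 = (t + 4)*(t^2 - 3*t + 2) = (t - 1)*(t + 4)*(t - 2)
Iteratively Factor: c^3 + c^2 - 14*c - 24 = (c + 2)*(c^2 - c - 12) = (c + 2)*(c + 3)*(c - 4)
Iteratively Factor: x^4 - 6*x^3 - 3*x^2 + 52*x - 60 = (x - 2)*(x^3 - 4*x^2 - 11*x + 30) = (x - 2)*(x + 3)*(x^2 - 7*x + 10) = (x - 5)*(x - 2)*(x + 3)*(x - 2)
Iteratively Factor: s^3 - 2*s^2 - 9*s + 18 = (s - 3)*(s^2 + s - 6) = (s - 3)*(s + 3)*(s - 2)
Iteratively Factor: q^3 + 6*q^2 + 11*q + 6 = (q + 1)*(q^2 + 5*q + 6) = (q + 1)*(q + 3)*(q + 2)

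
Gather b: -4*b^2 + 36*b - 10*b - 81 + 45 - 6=-4*b^2 + 26*b - 42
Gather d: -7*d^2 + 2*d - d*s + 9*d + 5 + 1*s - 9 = -7*d^2 + d*(11 - s) + s - 4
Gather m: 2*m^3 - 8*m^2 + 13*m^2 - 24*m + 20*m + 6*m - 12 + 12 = 2*m^3 + 5*m^2 + 2*m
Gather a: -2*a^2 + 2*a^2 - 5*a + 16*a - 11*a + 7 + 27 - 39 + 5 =0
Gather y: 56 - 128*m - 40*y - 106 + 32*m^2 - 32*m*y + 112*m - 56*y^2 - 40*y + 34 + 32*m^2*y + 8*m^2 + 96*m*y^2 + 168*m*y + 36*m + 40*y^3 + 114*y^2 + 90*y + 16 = 40*m^2 + 20*m + 40*y^3 + y^2*(96*m + 58) + y*(32*m^2 + 136*m + 10)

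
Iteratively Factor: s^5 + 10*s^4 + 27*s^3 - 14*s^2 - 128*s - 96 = (s - 2)*(s^4 + 12*s^3 + 51*s^2 + 88*s + 48) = (s - 2)*(s + 3)*(s^3 + 9*s^2 + 24*s + 16) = (s - 2)*(s + 3)*(s + 4)*(s^2 + 5*s + 4) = (s - 2)*(s + 3)*(s + 4)^2*(s + 1)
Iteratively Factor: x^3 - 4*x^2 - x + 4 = (x - 4)*(x^2 - 1) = (x - 4)*(x - 1)*(x + 1)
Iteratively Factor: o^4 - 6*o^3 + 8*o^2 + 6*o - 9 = (o - 3)*(o^3 - 3*o^2 - o + 3) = (o - 3)^2*(o^2 - 1) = (o - 3)^2*(o + 1)*(o - 1)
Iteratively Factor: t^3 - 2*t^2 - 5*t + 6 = (t + 2)*(t^2 - 4*t + 3) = (t - 1)*(t + 2)*(t - 3)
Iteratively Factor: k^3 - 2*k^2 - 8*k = (k + 2)*(k^2 - 4*k) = k*(k + 2)*(k - 4)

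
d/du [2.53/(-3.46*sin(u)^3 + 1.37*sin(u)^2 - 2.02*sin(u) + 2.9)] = (26.2614*sin(u)^2 - 6.9322*sin(u) + 5.1106)*cos(u)/(3.46*sin(u)^3 - 1.37*sin(u)^2 + 2.02*sin(u) - 2.9)^2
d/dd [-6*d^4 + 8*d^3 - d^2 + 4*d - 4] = -24*d^3 + 24*d^2 - 2*d + 4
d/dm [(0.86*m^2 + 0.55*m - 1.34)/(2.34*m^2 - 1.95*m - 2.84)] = (-2.964*m^2 + 1.3864*m - 4.175)/(5.4756*m^4 - 9.126*m^3 - 9.4887*m^2 + 11.076*m + 8.0656)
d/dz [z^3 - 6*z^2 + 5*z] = 3*z^2 - 12*z + 5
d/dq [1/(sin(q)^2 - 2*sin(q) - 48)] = 2*(1 - sin(q))*cos(q)/((sin(q) - 8)^2*(sin(q) + 6)^2)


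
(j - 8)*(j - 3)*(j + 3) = j^3 - 8*j^2 - 9*j + 72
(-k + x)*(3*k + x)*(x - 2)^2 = -3*k^2*x^2 + 12*k^2*x - 12*k^2 + 2*k*x^3 - 8*k*x^2 + 8*k*x + x^4 - 4*x^3 + 4*x^2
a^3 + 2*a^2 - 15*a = a*(a - 3)*(a + 5)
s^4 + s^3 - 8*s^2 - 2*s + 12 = (s - 2)*(s + 3)*(s - sqrt(2))*(s + sqrt(2))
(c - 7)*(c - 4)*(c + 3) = c^3 - 8*c^2 - 5*c + 84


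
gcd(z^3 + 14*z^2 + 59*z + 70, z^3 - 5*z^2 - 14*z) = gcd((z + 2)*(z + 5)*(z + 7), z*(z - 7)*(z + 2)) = z + 2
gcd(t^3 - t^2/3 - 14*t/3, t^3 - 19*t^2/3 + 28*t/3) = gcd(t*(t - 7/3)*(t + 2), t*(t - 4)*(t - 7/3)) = t^2 - 7*t/3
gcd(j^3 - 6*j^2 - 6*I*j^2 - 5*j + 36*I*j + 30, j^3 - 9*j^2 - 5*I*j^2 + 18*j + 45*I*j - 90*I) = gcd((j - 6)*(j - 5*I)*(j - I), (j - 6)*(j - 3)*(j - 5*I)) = j^2 + j*(-6 - 5*I) + 30*I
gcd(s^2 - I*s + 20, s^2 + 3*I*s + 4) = s + 4*I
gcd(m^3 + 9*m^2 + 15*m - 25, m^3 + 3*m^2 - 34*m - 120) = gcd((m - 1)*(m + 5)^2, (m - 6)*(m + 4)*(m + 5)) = m + 5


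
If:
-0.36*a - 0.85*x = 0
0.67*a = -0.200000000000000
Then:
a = -0.30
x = 0.13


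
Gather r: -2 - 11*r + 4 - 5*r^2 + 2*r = -5*r^2 - 9*r + 2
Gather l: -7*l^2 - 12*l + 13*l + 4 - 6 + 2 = -7*l^2 + l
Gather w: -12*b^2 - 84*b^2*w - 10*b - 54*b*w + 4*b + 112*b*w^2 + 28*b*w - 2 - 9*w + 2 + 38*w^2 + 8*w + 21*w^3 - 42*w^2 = -12*b^2 - 6*b + 21*w^3 + w^2*(112*b - 4) + w*(-84*b^2 - 26*b - 1)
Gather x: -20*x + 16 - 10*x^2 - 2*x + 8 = -10*x^2 - 22*x + 24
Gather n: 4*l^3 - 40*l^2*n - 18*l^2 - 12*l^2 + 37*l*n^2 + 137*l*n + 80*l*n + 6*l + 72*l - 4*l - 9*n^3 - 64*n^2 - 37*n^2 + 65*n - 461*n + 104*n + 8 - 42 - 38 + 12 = 4*l^3 - 30*l^2 + 74*l - 9*n^3 + n^2*(37*l - 101) + n*(-40*l^2 + 217*l - 292) - 60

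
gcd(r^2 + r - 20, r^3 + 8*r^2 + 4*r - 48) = 1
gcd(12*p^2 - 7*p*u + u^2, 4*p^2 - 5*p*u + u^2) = 4*p - u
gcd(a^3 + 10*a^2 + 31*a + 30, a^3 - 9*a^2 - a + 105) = a + 3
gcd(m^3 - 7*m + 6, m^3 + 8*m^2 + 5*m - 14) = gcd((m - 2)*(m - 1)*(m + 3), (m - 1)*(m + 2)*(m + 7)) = m - 1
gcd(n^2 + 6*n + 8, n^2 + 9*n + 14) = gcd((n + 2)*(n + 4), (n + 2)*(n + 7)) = n + 2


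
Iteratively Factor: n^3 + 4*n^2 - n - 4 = (n + 4)*(n^2 - 1) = (n - 1)*(n + 4)*(n + 1)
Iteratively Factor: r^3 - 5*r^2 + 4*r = (r)*(r^2 - 5*r + 4) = r*(r - 4)*(r - 1)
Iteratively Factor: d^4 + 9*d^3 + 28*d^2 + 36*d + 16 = (d + 1)*(d^3 + 8*d^2 + 20*d + 16) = (d + 1)*(d + 4)*(d^2 + 4*d + 4) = (d + 1)*(d + 2)*(d + 4)*(d + 2)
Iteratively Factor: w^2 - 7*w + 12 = (w - 4)*(w - 3)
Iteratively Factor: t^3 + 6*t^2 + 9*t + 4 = (t + 1)*(t^2 + 5*t + 4) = (t + 1)^2*(t + 4)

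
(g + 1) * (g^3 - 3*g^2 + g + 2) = g^4 - 2*g^3 - 2*g^2 + 3*g + 2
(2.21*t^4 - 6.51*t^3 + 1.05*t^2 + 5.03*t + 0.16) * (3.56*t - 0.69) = 7.8676*t^5 - 24.7005*t^4 + 8.2299*t^3 + 17.1823*t^2 - 2.9011*t - 0.1104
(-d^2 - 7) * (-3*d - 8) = 3*d^3 + 8*d^2 + 21*d + 56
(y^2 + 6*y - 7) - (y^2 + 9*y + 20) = -3*y - 27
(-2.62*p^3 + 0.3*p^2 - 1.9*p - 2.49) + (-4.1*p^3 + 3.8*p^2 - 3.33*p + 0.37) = -6.72*p^3 + 4.1*p^2 - 5.23*p - 2.12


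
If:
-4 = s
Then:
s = -4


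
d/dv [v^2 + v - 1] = 2*v + 1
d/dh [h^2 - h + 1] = 2*h - 1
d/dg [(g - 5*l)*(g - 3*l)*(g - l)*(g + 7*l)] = 4*g^3 - 6*g^2*l - 80*g*l^2 + 146*l^3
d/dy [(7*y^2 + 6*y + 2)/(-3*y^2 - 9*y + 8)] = (-45*y^2 + 124*y + 66)/(9*y^4 + 54*y^3 + 33*y^2 - 144*y + 64)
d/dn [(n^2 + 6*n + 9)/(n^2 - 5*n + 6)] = (-11*n^2 - 6*n + 81)/(n^4 - 10*n^3 + 37*n^2 - 60*n + 36)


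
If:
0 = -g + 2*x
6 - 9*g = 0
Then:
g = 2/3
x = 1/3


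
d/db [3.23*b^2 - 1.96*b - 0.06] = 6.46*b - 1.96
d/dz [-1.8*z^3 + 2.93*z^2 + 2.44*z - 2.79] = -5.4*z^2 + 5.86*z + 2.44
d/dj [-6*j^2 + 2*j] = 2 - 12*j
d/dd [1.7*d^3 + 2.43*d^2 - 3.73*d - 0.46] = 5.1*d^2 + 4.86*d - 3.73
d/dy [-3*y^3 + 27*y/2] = 27/2 - 9*y^2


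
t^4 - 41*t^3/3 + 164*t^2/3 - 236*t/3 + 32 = (t - 8)*(t - 3)*(t - 2)*(t - 2/3)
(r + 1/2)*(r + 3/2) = r^2 + 2*r + 3/4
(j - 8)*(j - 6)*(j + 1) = j^3 - 13*j^2 + 34*j + 48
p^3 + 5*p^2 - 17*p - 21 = (p - 3)*(p + 1)*(p + 7)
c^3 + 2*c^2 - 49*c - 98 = (c - 7)*(c + 2)*(c + 7)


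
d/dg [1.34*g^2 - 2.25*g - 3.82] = 2.68*g - 2.25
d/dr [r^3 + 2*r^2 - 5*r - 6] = 3*r^2 + 4*r - 5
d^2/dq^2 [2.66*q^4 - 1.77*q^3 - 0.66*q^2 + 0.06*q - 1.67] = 31.92*q^2 - 10.62*q - 1.32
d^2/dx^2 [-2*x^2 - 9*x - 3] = -4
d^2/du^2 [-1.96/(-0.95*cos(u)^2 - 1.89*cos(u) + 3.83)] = (-7.0756*(1 - cos(u)^2)^2 - 10.55754*cos(u)^3 - 39.064956*cos(u)^2 + 6.927228*cos(u) + 35.341152)/(0.95*cos(u)^2 + 1.89*cos(u) - 3.83)^3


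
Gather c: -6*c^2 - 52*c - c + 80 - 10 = -6*c^2 - 53*c + 70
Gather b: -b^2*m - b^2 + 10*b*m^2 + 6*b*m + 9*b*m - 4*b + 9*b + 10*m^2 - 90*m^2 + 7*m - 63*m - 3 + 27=b^2*(-m - 1) + b*(10*m^2 + 15*m + 5) - 80*m^2 - 56*m + 24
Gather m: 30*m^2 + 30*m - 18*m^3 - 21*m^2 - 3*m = -18*m^3 + 9*m^2 + 27*m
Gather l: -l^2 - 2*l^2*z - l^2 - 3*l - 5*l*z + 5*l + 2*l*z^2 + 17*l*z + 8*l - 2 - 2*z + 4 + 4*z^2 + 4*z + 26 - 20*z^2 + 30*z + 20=l^2*(-2*z - 2) + l*(2*z^2 + 12*z + 10) - 16*z^2 + 32*z + 48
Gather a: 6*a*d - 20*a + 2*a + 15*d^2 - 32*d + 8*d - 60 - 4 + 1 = a*(6*d - 18) + 15*d^2 - 24*d - 63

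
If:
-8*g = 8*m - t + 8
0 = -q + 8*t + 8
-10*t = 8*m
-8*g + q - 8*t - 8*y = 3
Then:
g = 5/8 - y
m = 10*y/11 - 65/44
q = 192/11 - 64*y/11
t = 13/11 - 8*y/11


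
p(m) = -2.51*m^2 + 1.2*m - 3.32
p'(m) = 1.2 - 5.02*m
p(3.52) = -30.20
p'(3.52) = -16.47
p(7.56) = -137.70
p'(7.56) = -36.75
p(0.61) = -3.52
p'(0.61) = -1.86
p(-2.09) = -16.79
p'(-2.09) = 11.69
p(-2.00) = -15.76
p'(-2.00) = 11.24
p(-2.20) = -18.11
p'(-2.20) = 12.24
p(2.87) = -20.55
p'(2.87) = -13.21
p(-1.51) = -10.86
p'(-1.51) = 8.78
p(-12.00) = -379.16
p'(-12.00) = 61.44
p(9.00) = -195.83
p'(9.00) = -43.98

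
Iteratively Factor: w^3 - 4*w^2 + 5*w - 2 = (w - 1)*(w^2 - 3*w + 2) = (w - 1)^2*(w - 2)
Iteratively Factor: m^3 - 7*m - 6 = (m + 2)*(m^2 - 2*m - 3) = (m - 3)*(m + 2)*(m + 1)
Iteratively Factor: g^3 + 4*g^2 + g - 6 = (g - 1)*(g^2 + 5*g + 6) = (g - 1)*(g + 3)*(g + 2)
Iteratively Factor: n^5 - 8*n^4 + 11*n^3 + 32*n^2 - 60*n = (n)*(n^4 - 8*n^3 + 11*n^2 + 32*n - 60) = n*(n - 3)*(n^3 - 5*n^2 - 4*n + 20) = n*(n - 3)*(n - 2)*(n^2 - 3*n - 10) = n*(n - 5)*(n - 3)*(n - 2)*(n + 2)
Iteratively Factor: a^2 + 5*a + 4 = (a + 1)*(a + 4)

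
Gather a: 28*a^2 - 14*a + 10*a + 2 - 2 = 28*a^2 - 4*a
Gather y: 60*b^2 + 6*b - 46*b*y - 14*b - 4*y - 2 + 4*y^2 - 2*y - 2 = 60*b^2 - 8*b + 4*y^2 + y*(-46*b - 6) - 4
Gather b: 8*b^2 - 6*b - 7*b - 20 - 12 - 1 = 8*b^2 - 13*b - 33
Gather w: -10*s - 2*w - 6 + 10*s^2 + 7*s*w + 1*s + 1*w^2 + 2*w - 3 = 10*s^2 + 7*s*w - 9*s + w^2 - 9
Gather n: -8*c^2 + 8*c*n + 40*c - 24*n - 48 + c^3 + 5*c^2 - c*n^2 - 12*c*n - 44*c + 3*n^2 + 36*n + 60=c^3 - 3*c^2 - 4*c + n^2*(3 - c) + n*(12 - 4*c) + 12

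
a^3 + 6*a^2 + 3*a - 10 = (a - 1)*(a + 2)*(a + 5)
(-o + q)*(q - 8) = -o*q + 8*o + q^2 - 8*q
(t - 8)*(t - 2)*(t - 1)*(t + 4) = t^4 - 7*t^3 - 18*t^2 + 88*t - 64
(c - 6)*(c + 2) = c^2 - 4*c - 12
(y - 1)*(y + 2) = y^2 + y - 2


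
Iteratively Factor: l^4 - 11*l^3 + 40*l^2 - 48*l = (l - 3)*(l^3 - 8*l^2 + 16*l) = (l - 4)*(l - 3)*(l^2 - 4*l) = (l - 4)^2*(l - 3)*(l)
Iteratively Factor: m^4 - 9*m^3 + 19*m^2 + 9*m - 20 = (m - 4)*(m^3 - 5*m^2 - m + 5) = (m - 5)*(m - 4)*(m^2 - 1) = (m - 5)*(m - 4)*(m + 1)*(m - 1)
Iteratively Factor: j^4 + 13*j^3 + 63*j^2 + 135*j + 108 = (j + 3)*(j^3 + 10*j^2 + 33*j + 36) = (j + 3)^2*(j^2 + 7*j + 12) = (j + 3)^2*(j + 4)*(j + 3)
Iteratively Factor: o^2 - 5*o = (o)*(o - 5)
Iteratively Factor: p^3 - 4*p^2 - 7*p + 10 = (p - 1)*(p^2 - 3*p - 10) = (p - 5)*(p - 1)*(p + 2)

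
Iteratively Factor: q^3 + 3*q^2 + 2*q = (q + 2)*(q^2 + q) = (q + 1)*(q + 2)*(q)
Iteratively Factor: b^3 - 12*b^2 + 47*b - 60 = (b - 4)*(b^2 - 8*b + 15) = (b - 5)*(b - 4)*(b - 3)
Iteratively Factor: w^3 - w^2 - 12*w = (w + 3)*(w^2 - 4*w) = (w - 4)*(w + 3)*(w)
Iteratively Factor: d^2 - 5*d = (d - 5)*(d)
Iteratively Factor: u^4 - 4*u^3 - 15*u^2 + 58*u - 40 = (u - 2)*(u^3 - 2*u^2 - 19*u + 20) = (u - 5)*(u - 2)*(u^2 + 3*u - 4) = (u - 5)*(u - 2)*(u - 1)*(u + 4)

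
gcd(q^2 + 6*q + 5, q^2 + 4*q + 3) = q + 1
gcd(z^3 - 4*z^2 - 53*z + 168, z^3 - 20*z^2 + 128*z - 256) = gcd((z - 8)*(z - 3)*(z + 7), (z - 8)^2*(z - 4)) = z - 8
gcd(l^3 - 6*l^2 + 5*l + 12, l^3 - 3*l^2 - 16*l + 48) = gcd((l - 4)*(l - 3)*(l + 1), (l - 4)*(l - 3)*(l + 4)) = l^2 - 7*l + 12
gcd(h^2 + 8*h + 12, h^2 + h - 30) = h + 6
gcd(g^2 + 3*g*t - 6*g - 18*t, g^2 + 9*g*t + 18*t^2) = g + 3*t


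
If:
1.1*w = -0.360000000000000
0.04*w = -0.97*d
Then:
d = 0.01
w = -0.33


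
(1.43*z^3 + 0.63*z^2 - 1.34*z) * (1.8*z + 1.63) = 2.574*z^4 + 3.4649*z^3 - 1.3851*z^2 - 2.1842*z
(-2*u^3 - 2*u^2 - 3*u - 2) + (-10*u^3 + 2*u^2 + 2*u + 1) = -12*u^3 - u - 1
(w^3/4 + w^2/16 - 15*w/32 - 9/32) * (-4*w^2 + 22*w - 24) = -w^5 + 21*w^4/4 - 11*w^3/4 - 171*w^2/16 + 81*w/16 + 27/4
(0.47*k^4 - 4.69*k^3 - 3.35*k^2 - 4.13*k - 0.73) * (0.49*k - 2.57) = 0.2303*k^5 - 3.506*k^4 + 10.4118*k^3 + 6.5858*k^2 + 10.2564*k + 1.8761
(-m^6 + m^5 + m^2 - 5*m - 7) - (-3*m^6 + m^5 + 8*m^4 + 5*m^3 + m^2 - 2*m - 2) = 2*m^6 - 8*m^4 - 5*m^3 - 3*m - 5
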